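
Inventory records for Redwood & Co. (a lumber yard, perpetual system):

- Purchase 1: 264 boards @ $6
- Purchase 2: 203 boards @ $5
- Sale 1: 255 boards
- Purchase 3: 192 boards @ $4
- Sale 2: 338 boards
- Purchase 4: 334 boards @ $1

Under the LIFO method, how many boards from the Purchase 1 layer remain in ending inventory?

Sale 1 (255) [LIFO — newest first]: 203 @ $5 + 52 @ $6 = $1,327
Sale 2 (338) [LIFO — newest first]: 192 @ $4 + 146 @ $6 = $1,644
Total COGS = $1,327 + $1,644 = $2,971
Ending inventory: 66 @ $6 + 334 @ $1 = $730

66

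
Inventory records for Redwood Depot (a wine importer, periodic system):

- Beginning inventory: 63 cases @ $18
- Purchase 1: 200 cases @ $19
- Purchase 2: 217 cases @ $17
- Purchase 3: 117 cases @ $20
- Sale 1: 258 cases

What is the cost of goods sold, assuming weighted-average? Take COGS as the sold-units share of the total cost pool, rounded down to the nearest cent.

Sale 1, sell 258: 258/597 × $10,963.00 → $4,737.77
Ending inventory (cost pool remaining) = $6,225.23

COGS = $4,737.77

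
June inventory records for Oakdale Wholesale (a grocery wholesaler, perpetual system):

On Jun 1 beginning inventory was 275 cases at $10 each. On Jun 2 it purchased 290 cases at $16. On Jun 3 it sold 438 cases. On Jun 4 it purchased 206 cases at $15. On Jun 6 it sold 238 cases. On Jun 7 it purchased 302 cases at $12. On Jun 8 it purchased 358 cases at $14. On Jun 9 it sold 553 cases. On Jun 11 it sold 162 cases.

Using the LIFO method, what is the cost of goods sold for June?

COGS = $18,716

Jun 3, 438 sold [LIFO — newest first]: 290 @ $16 + 148 @ $10 = $6,120
Jun 6, 238 sold [LIFO — newest first]: 206 @ $15 + 32 @ $10 = $3,410
Jun 9, 553 sold [LIFO — newest first]: 358 @ $14 + 195 @ $12 = $7,352
Jun 11, 162 sold [LIFO — newest first]: 107 @ $12 + 55 @ $10 = $1,834
Total COGS = $6,120 + $3,410 + $7,352 + $1,834 = $18,716
Ending inventory: 40 @ $10 = $400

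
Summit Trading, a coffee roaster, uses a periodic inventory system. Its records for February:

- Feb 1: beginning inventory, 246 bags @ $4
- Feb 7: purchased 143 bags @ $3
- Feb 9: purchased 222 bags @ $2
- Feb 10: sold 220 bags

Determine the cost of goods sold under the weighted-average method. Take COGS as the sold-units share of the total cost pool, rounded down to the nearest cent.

COGS = $668.64

Feb 10, sell 220: 220/611 × $1,857.00 → $668.64
Ending inventory (cost pool remaining) = $1,188.36
Check: goods available $1,857.00 = COGS $668.64 + ending $1,188.36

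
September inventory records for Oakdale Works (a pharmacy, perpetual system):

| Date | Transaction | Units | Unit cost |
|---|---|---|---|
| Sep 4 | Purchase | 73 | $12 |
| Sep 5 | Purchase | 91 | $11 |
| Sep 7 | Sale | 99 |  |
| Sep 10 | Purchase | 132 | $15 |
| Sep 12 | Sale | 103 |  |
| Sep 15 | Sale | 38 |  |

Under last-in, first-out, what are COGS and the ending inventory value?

COGS = $3,185; ending inventory = $672

Sep 7, 99 sold [LIFO — newest first]: 91 @ $11 + 8 @ $12 = $1,097
Sep 12, 103 sold [LIFO — newest first]: 103 @ $15 = $1,545
Sep 15, 38 sold [LIFO — newest first]: 29 @ $15 + 9 @ $12 = $543
Total COGS = $1,097 + $1,545 + $543 = $3,185
Ending inventory: 56 @ $12 = $672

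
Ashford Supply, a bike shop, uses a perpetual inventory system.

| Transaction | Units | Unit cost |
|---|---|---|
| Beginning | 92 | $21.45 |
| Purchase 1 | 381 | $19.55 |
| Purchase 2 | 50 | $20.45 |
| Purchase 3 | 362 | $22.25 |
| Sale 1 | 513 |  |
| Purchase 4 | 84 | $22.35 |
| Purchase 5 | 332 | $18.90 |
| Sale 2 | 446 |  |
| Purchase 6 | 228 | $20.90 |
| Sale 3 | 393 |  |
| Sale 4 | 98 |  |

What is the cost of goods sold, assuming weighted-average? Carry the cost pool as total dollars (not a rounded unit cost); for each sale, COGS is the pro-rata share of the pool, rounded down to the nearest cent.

After Beginning: 92 on hand, pool $1,973.40 (≈ $21.4500 each)
After Purchase 1: 473 on hand, pool $9,421.95 (≈ $19.9196 each)
After Purchase 2: 523 on hand, pool $10,444.45 (≈ $19.9703 each)
After Purchase 3: 885 on hand, pool $18,498.95 (≈ $20.9028 each)
Sale 1, sell 513: 513/885 × $18,498.95 → $10,723.12
After Purchase 4: 456 on hand, pool $9,653.23 (≈ $21.1694 each)
After Purchase 5: 788 on hand, pool $15,928.03 (≈ $20.2132 each)
Sale 2, sell 446: 446/788 × $15,928.03 → $9,015.10
After Purchase 6: 570 on hand, pool $11,678.13 (≈ $20.4879 each)
Sale 3, sell 393: 393/570 × $11,678.13 → $8,051.76
Sale 4, sell 98: 98/177 × $3,626.37 → $2,007.82
Total COGS = $10,723.12 + $9,015.10 + $8,051.76 + $2,007.82 = $29,797.80
Ending inventory (cost pool remaining) = $1,618.55
Check: goods available $31,416.35 = COGS $29,797.80 + ending $1,618.55

COGS = $29,797.80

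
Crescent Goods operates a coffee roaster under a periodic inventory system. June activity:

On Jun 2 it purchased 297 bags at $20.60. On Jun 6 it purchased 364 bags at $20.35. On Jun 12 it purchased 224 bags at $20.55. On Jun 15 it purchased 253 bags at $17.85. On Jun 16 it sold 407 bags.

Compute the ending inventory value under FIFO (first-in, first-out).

Ending inventory = $14,288.15

Jun 16, 407 sold [FIFO — oldest first]: 297 @ $20.60 + 110 @ $20.35 = $8,356.70
Ending inventory: 254 @ $20.35 + 224 @ $20.55 + 253 @ $17.85 = $14,288.15
Check: goods available $22,644.85 = COGS $8,356.70 + ending $14,288.15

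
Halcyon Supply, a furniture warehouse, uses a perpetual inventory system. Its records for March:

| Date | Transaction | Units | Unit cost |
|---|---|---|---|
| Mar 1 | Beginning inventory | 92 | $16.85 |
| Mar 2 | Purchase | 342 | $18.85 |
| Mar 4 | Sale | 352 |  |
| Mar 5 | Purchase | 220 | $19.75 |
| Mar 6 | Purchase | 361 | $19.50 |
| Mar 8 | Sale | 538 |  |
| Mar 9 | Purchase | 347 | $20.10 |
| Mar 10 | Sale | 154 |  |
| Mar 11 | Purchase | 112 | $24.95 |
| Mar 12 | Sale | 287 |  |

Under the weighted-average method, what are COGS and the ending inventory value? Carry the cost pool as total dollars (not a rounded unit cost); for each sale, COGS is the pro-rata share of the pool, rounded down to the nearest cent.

After Mar 1: 92 on hand, pool $1,550.20 (≈ $16.8500 each)
After Mar 2: 434 on hand, pool $7,996.90 (≈ $18.4260 each)
Mar 4, sell 352: 352/434 × $7,996.90 → $6,485.96
After Mar 5: 302 on hand, pool $5,855.94 (≈ $19.3905 each)
After Mar 6: 663 on hand, pool $12,895.44 (≈ $19.4501 each)
Mar 8, sell 538: 538/663 × $12,895.44 → $10,464.17
After Mar 9: 472 on hand, pool $9,405.97 (≈ $19.9279 each)
Mar 10, sell 154: 154/472 × $9,405.97 → $3,068.89
After Mar 11: 430 on hand, pool $9,131.48 (≈ $21.2360 each)
Mar 12, sell 287: 287/430 × $9,131.48 → $6,094.73
Total COGS = $6,485.96 + $10,464.17 + $3,068.89 + $6,094.73 = $26,113.75
Ending inventory (cost pool remaining) = $3,036.75
Check: goods available $29,150.50 = COGS $26,113.75 + ending $3,036.75

COGS = $26,113.75; ending inventory = $3,036.75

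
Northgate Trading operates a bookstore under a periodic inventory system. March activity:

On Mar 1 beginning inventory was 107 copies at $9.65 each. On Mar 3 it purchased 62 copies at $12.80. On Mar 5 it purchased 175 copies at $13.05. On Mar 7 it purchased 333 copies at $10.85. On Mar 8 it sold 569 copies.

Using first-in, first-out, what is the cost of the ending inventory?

Mar 8, 569 sold [FIFO — oldest first]: 107 @ $9.65 + 62 @ $12.80 + 175 @ $13.05 + 225 @ $10.85 = $6,551.15
Ending inventory: 108 @ $10.85 = $1,171.80

Ending inventory = $1,171.80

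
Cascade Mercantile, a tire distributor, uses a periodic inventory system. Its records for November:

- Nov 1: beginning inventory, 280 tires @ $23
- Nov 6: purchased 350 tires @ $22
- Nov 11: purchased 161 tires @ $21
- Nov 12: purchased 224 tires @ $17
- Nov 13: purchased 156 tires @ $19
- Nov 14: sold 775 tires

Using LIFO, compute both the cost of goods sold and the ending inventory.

Nov 14, 775 sold [LIFO — newest first]: 156 @ $19 + 224 @ $17 + 161 @ $21 + 234 @ $22 = $15,301
Ending inventory: 280 @ $23 + 116 @ $22 = $8,992

COGS = $15,301; ending inventory = $8,992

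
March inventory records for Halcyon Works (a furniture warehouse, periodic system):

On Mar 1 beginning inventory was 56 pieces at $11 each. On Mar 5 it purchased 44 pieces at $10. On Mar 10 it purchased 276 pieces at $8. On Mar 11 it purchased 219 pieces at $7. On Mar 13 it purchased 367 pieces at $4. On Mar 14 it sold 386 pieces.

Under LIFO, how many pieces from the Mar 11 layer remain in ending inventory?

200

Mar 14, 386 sold [LIFO — newest first]: 367 @ $4 + 19 @ $7 = $1,601
Ending inventory: 56 @ $11 + 44 @ $10 + 276 @ $8 + 200 @ $7 = $4,664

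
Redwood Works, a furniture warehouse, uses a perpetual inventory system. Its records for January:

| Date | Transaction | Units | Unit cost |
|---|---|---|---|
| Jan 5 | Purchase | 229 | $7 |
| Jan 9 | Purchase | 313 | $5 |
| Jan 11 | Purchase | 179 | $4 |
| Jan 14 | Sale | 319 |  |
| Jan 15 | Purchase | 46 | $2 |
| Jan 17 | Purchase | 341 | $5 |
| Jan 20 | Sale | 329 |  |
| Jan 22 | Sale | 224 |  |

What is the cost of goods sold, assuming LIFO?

Jan 14, 319 sold [LIFO — newest first]: 179 @ $4 + 140 @ $5 = $1,416
Jan 20, 329 sold [LIFO — newest first]: 329 @ $5 = $1,645
Jan 22, 224 sold [LIFO — newest first]: 12 @ $5 + 46 @ $2 + 166 @ $5 = $982
Total COGS = $1,416 + $1,645 + $982 = $4,043
Ending inventory: 229 @ $7 + 7 @ $5 = $1,638

COGS = $4,043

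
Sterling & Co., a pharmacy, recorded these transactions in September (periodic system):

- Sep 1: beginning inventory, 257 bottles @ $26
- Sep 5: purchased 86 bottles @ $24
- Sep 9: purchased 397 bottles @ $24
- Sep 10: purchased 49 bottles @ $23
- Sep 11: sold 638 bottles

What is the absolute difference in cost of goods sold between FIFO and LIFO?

FIFO COGS: 257 @ $26 + 86 @ $24 + 295 @ $24 = $15,826
LIFO COGS: 49 @ $23 + 397 @ $24 + 86 @ $24 + 106 @ $26 = $15,475
Difference = |$15,826 − $15,475| = $351

$351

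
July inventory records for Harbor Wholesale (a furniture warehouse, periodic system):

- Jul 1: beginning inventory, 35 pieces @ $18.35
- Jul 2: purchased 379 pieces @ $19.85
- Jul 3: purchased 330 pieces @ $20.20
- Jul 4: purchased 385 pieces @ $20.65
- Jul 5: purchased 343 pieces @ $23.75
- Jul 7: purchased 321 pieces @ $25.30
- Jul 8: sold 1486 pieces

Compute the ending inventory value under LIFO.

Ending inventory = $6,041.45

Jul 8, 1486 sold [LIFO — newest first]: 321 @ $25.30 + 343 @ $23.75 + 385 @ $20.65 + 330 @ $20.20 + 107 @ $19.85 = $33,007.75
Ending inventory: 35 @ $18.35 + 272 @ $19.85 = $6,041.45
Check: goods available $39,049.20 = COGS $33,007.75 + ending $6,041.45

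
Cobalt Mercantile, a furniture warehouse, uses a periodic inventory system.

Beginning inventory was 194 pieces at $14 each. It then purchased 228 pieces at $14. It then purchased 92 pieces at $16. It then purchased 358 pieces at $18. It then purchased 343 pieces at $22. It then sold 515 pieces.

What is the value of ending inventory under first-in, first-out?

Ending inventory = $13,972

Sale 1 (515) [FIFO — oldest first]: 194 @ $14 + 228 @ $14 + 92 @ $16 + 1 @ $18 = $7,398
Ending inventory: 357 @ $18 + 343 @ $22 = $13,972
Check: goods available $21,370 = COGS $7,398 + ending $13,972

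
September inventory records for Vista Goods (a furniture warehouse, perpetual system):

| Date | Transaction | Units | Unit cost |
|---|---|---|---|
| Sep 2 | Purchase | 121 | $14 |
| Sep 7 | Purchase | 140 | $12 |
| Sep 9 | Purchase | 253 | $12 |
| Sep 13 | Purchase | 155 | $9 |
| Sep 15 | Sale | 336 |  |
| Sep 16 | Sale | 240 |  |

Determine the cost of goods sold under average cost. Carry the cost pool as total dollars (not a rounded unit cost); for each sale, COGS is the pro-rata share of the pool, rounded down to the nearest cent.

COGS = $6,720.00

After Sep 2: 121 on hand, pool $1,694.00 (≈ $14.0000 each)
After Sep 7: 261 on hand, pool $3,374.00 (≈ $12.9272 each)
After Sep 9: 514 on hand, pool $6,410.00 (≈ $12.4708 each)
After Sep 13: 669 on hand, pool $7,805.00 (≈ $11.6667 each)
Sep 15, sell 336: 336/669 × $7,805.00 → $3,920.00
Sep 16, sell 240: 240/333 × $3,885.00 → $2,800.00
Total COGS = $3,920.00 + $2,800.00 = $6,720.00
Ending inventory (cost pool remaining) = $1,085.00
Check: goods available $7,805.00 = COGS $6,720.00 + ending $1,085.00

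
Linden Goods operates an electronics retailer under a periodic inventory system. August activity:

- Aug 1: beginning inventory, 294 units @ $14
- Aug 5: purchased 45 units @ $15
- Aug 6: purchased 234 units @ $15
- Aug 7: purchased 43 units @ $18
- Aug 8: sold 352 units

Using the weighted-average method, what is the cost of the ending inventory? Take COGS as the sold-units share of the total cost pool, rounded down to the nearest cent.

Aug 8, sell 352: 352/616 × $9,075.00 → $5,185.71
Ending inventory (cost pool remaining) = $3,889.29

Ending inventory = $3,889.29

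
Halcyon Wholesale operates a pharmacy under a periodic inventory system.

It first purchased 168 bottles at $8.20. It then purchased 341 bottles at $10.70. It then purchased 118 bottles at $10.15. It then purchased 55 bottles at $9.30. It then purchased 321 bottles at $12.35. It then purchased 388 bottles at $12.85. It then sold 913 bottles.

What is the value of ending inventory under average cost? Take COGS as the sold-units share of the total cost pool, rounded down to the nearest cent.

Sale 1, sell 913: 913/1391 × $15,685.65 → $10,295.46
Ending inventory (cost pool remaining) = $5,390.19
Check: goods available $15,685.65 = COGS $10,295.46 + ending $5,390.19

Ending inventory = $5,390.19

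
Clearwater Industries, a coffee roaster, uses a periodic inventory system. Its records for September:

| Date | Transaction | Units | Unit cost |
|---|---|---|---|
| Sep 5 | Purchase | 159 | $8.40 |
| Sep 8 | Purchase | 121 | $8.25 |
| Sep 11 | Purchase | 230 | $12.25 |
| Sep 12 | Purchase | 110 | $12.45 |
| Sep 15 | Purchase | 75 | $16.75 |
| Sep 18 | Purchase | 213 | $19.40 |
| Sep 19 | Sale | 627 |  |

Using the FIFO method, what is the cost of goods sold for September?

Sep 19, 627 sold [FIFO — oldest first]: 159 @ $8.40 + 121 @ $8.25 + 230 @ $12.25 + 110 @ $12.45 + 7 @ $16.75 = $6,638.10
Ending inventory: 68 @ $16.75 + 213 @ $19.40 = $5,271.20
Check: goods available $11,909.30 = COGS $6,638.10 + ending $5,271.20

COGS = $6,638.10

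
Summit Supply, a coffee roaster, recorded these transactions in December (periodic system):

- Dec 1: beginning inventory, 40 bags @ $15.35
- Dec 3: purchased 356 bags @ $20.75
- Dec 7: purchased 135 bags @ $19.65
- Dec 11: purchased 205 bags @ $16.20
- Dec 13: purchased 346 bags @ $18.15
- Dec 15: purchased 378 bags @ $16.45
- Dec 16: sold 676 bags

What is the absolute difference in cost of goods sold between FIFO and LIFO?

$1,375.95

FIFO COGS: 40 @ $15.35 + 356 @ $20.75 + 135 @ $19.65 + 145 @ $16.20 = $13,002.75
LIFO COGS: 378 @ $16.45 + 298 @ $18.15 = $11,626.80
Difference = |$13,002.75 − $11,626.80| = $1,375.95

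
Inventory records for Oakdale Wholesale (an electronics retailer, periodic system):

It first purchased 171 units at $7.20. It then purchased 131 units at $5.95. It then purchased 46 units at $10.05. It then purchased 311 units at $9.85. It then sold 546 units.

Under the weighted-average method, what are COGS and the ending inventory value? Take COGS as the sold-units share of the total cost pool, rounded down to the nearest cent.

Sale 1, sell 546: 546/659 × $5,536.30 → $4,586.97
Ending inventory (cost pool remaining) = $949.33
Check: goods available $5,536.30 = COGS $4,586.97 + ending $949.33

COGS = $4,586.97; ending inventory = $949.33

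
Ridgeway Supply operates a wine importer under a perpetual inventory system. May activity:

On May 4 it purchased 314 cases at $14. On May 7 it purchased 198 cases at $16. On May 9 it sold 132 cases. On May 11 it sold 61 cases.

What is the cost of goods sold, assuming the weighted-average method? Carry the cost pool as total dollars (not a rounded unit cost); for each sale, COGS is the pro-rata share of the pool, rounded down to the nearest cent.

After May 4: 314 on hand, pool $4,396.00 (≈ $14.0000 each)
After May 7: 512 on hand, pool $7,564.00 (≈ $14.7734 each)
May 9, sell 132: 132/512 × $7,564.00 → $1,950.09
May 11, sell 61: 61/380 × $5,613.91 → $901.18
Total COGS = $1,950.09 + $901.18 = $2,851.27
Ending inventory (cost pool remaining) = $4,712.73
Check: goods available $7,564.00 = COGS $2,851.27 + ending $4,712.73

COGS = $2,851.27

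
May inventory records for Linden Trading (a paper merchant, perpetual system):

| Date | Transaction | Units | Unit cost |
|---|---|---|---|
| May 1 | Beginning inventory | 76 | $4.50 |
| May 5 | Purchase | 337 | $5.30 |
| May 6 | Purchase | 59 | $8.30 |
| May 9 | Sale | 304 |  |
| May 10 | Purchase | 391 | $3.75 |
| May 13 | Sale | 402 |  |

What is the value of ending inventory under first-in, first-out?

Ending inventory = $588.75

May 9, 304 sold [FIFO — oldest first]: 76 @ $4.50 + 228 @ $5.30 = $1,550.40
May 13, 402 sold [FIFO — oldest first]: 109 @ $5.30 + 59 @ $8.30 + 234 @ $3.75 = $1,944.90
Total COGS = $1,550.40 + $1,944.90 = $3,495.30
Ending inventory: 157 @ $3.75 = $588.75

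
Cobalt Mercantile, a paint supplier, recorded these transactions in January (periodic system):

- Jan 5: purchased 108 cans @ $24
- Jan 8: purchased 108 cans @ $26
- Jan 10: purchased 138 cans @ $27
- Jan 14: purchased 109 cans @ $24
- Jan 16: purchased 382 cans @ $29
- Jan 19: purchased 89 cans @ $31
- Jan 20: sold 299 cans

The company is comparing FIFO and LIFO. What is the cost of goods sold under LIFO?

FIFO COGS: 108 @ $24 + 108 @ $26 + 83 @ $27 = $7,641
LIFO COGS: 89 @ $31 + 210 @ $29 = $8,849

COGS = $8,849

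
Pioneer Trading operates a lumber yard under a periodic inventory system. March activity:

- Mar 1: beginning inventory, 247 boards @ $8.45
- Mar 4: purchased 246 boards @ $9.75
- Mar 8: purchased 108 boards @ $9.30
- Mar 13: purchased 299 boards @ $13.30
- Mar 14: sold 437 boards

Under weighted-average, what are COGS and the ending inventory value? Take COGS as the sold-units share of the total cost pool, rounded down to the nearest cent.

Mar 14, sell 437: 437/900 × $9,466.75 → $4,596.63
Ending inventory (cost pool remaining) = $4,870.12

COGS = $4,596.63; ending inventory = $4,870.12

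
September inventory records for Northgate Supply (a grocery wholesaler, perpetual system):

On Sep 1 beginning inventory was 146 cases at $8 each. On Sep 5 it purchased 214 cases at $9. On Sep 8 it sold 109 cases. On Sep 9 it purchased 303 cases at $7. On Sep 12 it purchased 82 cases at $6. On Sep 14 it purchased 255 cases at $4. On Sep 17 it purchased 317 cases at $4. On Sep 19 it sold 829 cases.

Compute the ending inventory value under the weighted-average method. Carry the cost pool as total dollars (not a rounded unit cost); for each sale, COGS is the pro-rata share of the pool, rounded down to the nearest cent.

Ending inventory = $2,214.46

After Sep 1: 146 on hand, pool $1,168.00 (≈ $8.0000 each)
After Sep 5: 360 on hand, pool $3,094.00 (≈ $8.5944 each)
Sep 8, sell 109: 109/360 × $3,094.00 → $936.79
After Sep 9: 554 on hand, pool $4,278.21 (≈ $7.7224 each)
After Sep 12: 636 on hand, pool $4,770.21 (≈ $7.5003 each)
After Sep 14: 891 on hand, pool $5,790.21 (≈ $6.4986 each)
After Sep 17: 1208 on hand, pool $7,058.21 (≈ $5.8429 each)
Sep 19, sell 829: 829/1208 × $7,058.21 → $4,843.75
Total COGS = $936.79 + $4,843.75 = $5,780.54
Ending inventory (cost pool remaining) = $2,214.46
Check: goods available $7,995.00 = COGS $5,780.54 + ending $2,214.46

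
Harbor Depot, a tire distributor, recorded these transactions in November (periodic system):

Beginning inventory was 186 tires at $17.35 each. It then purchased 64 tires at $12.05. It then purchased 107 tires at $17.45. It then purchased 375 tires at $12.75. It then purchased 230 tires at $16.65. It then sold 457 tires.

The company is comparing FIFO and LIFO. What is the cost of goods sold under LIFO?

COGS = $6,723.75

FIFO COGS: 186 @ $17.35 + 64 @ $12.05 + 107 @ $17.45 + 100 @ $12.75 = $7,140.45
LIFO COGS: 230 @ $16.65 + 227 @ $12.75 = $6,723.75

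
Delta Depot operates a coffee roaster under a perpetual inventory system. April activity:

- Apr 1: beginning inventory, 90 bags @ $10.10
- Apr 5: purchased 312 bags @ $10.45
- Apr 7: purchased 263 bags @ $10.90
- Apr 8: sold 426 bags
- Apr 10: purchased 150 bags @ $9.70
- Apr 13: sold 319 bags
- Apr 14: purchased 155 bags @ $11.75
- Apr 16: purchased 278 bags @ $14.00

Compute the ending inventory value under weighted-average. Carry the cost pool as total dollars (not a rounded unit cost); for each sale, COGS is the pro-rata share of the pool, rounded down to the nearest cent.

After Apr 1: 90 on hand, pool $909.00 (≈ $10.1000 each)
After Apr 5: 402 on hand, pool $4,169.40 (≈ $10.3716 each)
After Apr 7: 665 on hand, pool $7,036.10 (≈ $10.5806 each)
Apr 8, sell 426: 426/665 × $7,036.10 → $4,507.33
After Apr 10: 389 on hand, pool $3,983.77 (≈ $10.2411 each)
Apr 13, sell 319: 319/389 × $3,983.77 → $3,266.89
After Apr 14: 225 on hand, pool $2,538.13 (≈ $11.2806 each)
After Apr 16: 503 on hand, pool $6,430.13 (≈ $12.7836 each)
Total COGS = $4,507.33 + $3,266.89 = $7,774.22
Ending inventory (cost pool remaining) = $6,430.13

Ending inventory = $6,430.13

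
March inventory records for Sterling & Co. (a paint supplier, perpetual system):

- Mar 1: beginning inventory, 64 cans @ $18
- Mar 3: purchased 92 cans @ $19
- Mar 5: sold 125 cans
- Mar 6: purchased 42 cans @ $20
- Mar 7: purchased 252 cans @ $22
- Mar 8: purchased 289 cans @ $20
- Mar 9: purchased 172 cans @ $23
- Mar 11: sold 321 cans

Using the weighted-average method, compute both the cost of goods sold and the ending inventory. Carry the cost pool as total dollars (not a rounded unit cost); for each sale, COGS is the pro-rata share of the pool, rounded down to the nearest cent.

COGS = $9,142.42; ending inventory = $9,877.58

After Mar 1: 64 on hand, pool $1,152.00 (≈ $18.0000 each)
After Mar 3: 156 on hand, pool $2,900.00 (≈ $18.5897 each)
Mar 5, sell 125: 125/156 × $2,900.00 → $2,323.71
After Mar 6: 73 on hand, pool $1,416.29 (≈ $19.4012 each)
After Mar 7: 325 on hand, pool $6,960.29 (≈ $21.4163 each)
After Mar 8: 614 on hand, pool $12,740.29 (≈ $20.7497 each)
After Mar 9: 786 on hand, pool $16,696.29 (≈ $21.2421 each)
Mar 11, sell 321: 321/786 × $16,696.29 → $6,818.71
Total COGS = $2,323.71 + $6,818.71 = $9,142.42
Ending inventory (cost pool remaining) = $9,877.58
Check: goods available $19,020.00 = COGS $9,142.42 + ending $9,877.58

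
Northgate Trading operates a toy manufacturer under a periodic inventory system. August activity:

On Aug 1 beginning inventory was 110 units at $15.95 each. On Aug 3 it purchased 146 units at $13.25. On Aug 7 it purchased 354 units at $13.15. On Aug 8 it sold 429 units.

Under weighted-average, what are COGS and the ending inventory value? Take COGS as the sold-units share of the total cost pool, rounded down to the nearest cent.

Aug 8, sell 429: 429/610 × $8,344.10 → $5,868.22
Ending inventory (cost pool remaining) = $2,475.88
Check: goods available $8,344.10 = COGS $5,868.22 + ending $2,475.88

COGS = $5,868.22; ending inventory = $2,475.88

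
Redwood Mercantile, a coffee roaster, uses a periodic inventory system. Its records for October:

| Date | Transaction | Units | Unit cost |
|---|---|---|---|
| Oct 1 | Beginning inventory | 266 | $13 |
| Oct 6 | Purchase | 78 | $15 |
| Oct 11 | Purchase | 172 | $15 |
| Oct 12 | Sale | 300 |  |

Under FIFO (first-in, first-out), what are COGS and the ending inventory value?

Oct 12, 300 sold [FIFO — oldest first]: 266 @ $13 + 34 @ $15 = $3,968
Ending inventory: 44 @ $15 + 172 @ $15 = $3,240
Check: goods available $7,208 = COGS $3,968 + ending $3,240

COGS = $3,968; ending inventory = $3,240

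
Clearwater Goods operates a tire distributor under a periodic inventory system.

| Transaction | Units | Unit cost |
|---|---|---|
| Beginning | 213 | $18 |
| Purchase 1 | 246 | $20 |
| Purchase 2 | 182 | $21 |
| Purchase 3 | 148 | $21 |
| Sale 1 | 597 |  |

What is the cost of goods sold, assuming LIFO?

COGS = $12,228

Sale 1 (597) [LIFO — newest first]: 148 @ $21 + 182 @ $21 + 246 @ $20 + 21 @ $18 = $12,228
Ending inventory: 192 @ $18 = $3,456
Check: goods available $15,684 = COGS $12,228 + ending $3,456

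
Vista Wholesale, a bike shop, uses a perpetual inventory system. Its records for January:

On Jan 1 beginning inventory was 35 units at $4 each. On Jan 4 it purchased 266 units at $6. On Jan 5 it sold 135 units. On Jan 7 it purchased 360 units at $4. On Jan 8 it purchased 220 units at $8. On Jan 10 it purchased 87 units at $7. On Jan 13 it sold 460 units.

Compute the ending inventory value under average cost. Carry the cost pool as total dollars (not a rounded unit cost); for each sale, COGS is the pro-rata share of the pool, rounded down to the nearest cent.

After Jan 1: 35 on hand, pool $140.00 (≈ $4.0000 each)
After Jan 4: 301 on hand, pool $1,736.00 (≈ $5.7674 each)
Jan 5, sell 135: 135/301 × $1,736.00 → $778.60
After Jan 7: 526 on hand, pool $2,397.40 (≈ $4.5578 each)
After Jan 8: 746 on hand, pool $4,157.40 (≈ $5.5729 each)
After Jan 10: 833 on hand, pool $4,766.40 (≈ $5.7220 each)
Jan 13, sell 460: 460/833 × $4,766.40 → $2,632.10
Total COGS = $778.60 + $2,632.10 = $3,410.70
Ending inventory (cost pool remaining) = $2,134.30
Check: goods available $5,545.00 = COGS $3,410.70 + ending $2,134.30

Ending inventory = $2,134.30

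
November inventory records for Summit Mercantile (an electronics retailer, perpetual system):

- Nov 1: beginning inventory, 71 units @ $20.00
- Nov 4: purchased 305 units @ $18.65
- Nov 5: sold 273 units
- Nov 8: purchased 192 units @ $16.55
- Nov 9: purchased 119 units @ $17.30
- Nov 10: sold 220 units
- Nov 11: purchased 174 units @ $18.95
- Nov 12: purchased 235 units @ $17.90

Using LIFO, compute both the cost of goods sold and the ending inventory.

COGS = $8,821.70; ending inventory = $11,026.65

Nov 5, 273 sold [LIFO — newest first]: 273 @ $18.65 = $5,091.45
Nov 10, 220 sold [LIFO — newest first]: 119 @ $17.30 + 101 @ $16.55 = $3,730.25
Total COGS = $5,091.45 + $3,730.25 = $8,821.70
Ending inventory: 71 @ $20.00 + 32 @ $18.65 + 91 @ $16.55 + 174 @ $18.95 + 235 @ $17.90 = $11,026.65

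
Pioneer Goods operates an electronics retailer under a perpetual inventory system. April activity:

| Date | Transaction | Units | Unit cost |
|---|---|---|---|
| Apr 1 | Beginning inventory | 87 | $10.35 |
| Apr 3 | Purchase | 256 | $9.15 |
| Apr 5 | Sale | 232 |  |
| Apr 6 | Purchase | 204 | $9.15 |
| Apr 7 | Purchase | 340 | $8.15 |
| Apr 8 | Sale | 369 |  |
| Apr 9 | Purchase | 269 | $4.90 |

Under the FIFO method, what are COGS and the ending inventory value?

COGS = $5,549.55; ending inventory = $3,649.00

Apr 5, 232 sold [FIFO — oldest first]: 87 @ $10.35 + 145 @ $9.15 = $2,227.20
Apr 8, 369 sold [FIFO — oldest first]: 111 @ $9.15 + 204 @ $9.15 + 54 @ $8.15 = $3,322.35
Total COGS = $2,227.20 + $3,322.35 = $5,549.55
Ending inventory: 286 @ $8.15 + 269 @ $4.90 = $3,649.00
Check: goods available $9,198.55 = COGS $5,549.55 + ending $3,649.00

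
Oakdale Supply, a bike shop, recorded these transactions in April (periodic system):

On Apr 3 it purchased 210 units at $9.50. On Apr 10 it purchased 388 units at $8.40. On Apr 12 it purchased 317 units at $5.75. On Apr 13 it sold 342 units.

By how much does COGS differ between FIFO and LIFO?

$1,071.05

FIFO COGS: 210 @ $9.50 + 132 @ $8.40 = $3,103.80
LIFO COGS: 317 @ $5.75 + 25 @ $8.40 = $2,032.75
Difference = |$3,103.80 − $2,032.75| = $1,071.05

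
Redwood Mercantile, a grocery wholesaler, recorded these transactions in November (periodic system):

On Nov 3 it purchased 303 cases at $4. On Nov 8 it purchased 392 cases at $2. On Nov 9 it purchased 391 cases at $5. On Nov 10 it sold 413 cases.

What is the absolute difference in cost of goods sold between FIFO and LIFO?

FIFO COGS: 303 @ $4 + 110 @ $2 = $1,432
LIFO COGS: 391 @ $5 + 22 @ $2 = $1,999
Difference = |$1,432 − $1,999| = $567

$567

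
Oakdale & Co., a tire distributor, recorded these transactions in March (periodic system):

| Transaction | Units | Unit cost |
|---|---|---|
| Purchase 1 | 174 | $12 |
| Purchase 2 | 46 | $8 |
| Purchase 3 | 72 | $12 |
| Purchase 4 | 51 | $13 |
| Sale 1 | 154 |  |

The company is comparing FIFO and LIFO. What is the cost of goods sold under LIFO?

COGS = $1,775

FIFO COGS: 154 @ $12 = $1,848
LIFO COGS: 51 @ $13 + 72 @ $12 + 31 @ $8 = $1,775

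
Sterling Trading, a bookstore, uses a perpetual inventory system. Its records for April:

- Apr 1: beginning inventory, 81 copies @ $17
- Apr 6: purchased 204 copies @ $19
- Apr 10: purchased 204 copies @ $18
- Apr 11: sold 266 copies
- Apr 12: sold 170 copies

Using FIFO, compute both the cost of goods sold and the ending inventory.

COGS = $7,971; ending inventory = $954

Apr 11, 266 sold [FIFO — oldest first]: 81 @ $17 + 185 @ $19 = $4,892
Apr 12, 170 sold [FIFO — oldest first]: 19 @ $19 + 151 @ $18 = $3,079
Total COGS = $4,892 + $3,079 = $7,971
Ending inventory: 53 @ $18 = $954
Check: goods available $8,925 = COGS $7,971 + ending $954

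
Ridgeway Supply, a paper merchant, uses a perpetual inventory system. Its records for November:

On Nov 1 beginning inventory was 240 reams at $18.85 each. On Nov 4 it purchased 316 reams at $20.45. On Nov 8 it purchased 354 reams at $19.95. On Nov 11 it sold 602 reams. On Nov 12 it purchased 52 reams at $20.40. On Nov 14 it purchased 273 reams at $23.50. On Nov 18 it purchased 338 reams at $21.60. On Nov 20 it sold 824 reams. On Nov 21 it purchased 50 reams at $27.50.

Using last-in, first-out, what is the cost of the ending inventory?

Ending inventory = $4,145.95

Nov 11, 602 sold [LIFO — newest first]: 354 @ $19.95 + 248 @ $20.45 = $12,133.90
Nov 20, 824 sold [LIFO — newest first]: 338 @ $21.60 + 273 @ $23.50 + 52 @ $20.40 + 68 @ $20.45 + 93 @ $18.85 = $17,920.75
Total COGS = $12,133.90 + $17,920.75 = $30,054.65
Ending inventory: 147 @ $18.85 + 50 @ $27.50 = $4,145.95
Check: goods available $34,200.60 = COGS $30,054.65 + ending $4,145.95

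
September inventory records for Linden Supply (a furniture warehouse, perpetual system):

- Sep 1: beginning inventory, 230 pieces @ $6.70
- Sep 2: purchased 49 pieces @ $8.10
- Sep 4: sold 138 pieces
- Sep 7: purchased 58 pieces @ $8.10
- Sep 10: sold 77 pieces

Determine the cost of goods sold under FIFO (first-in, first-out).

COGS = $1,440.50

Sep 4, 138 sold [FIFO — oldest first]: 138 @ $6.70 = $924.60
Sep 10, 77 sold [FIFO — oldest first]: 77 @ $6.70 = $515.90
Total COGS = $924.60 + $515.90 = $1,440.50
Ending inventory: 15 @ $6.70 + 49 @ $8.10 + 58 @ $8.10 = $967.20
Check: goods available $2,407.70 = COGS $1,440.50 + ending $967.20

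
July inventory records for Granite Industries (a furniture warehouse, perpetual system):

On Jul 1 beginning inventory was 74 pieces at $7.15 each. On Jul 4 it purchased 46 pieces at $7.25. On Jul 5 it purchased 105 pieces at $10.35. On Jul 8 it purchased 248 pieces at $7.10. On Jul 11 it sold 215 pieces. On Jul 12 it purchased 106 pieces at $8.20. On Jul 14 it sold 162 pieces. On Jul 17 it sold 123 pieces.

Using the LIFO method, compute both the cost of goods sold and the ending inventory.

COGS = $4,014.00; ending inventory = $565.35

Jul 11, 215 sold [LIFO — newest first]: 215 @ $7.10 = $1,526.50
Jul 14, 162 sold [LIFO — newest first]: 106 @ $8.20 + 33 @ $7.10 + 23 @ $10.35 = $1,341.55
Jul 17, 123 sold [LIFO — newest first]: 82 @ $10.35 + 41 @ $7.25 = $1,145.95
Total COGS = $1,526.50 + $1,341.55 + $1,145.95 = $4,014.00
Ending inventory: 74 @ $7.15 + 5 @ $7.25 = $565.35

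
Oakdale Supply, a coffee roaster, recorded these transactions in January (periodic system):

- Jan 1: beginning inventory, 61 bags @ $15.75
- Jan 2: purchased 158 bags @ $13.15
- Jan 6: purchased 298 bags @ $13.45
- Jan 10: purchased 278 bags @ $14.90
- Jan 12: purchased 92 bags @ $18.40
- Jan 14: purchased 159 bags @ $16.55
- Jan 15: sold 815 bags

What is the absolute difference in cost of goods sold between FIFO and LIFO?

$756.40

FIFO COGS: 61 @ $15.75 + 158 @ $13.15 + 298 @ $13.45 + 278 @ $14.90 + 20 @ $18.40 = $11,556.75
LIFO COGS: 159 @ $16.55 + 92 @ $18.40 + 278 @ $14.90 + 286 @ $13.45 = $12,313.15
Difference = |$11,556.75 − $12,313.15| = $756.40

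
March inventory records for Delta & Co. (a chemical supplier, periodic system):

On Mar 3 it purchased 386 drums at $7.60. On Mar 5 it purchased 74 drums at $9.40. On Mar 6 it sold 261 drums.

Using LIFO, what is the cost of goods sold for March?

Mar 6, 261 sold [LIFO — newest first]: 74 @ $9.40 + 187 @ $7.60 = $2,116.80
Ending inventory: 199 @ $7.60 = $1,512.40

COGS = $2,116.80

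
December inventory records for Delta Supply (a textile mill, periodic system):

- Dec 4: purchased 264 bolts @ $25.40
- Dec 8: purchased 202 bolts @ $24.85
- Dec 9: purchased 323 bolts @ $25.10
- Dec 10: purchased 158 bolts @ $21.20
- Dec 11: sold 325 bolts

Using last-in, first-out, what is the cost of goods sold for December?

COGS = $7,541.30

Dec 11, 325 sold [LIFO — newest first]: 158 @ $21.20 + 167 @ $25.10 = $7,541.30
Ending inventory: 264 @ $25.40 + 202 @ $24.85 + 156 @ $25.10 = $15,640.90
Check: goods available $23,182.20 = COGS $7,541.30 + ending $15,640.90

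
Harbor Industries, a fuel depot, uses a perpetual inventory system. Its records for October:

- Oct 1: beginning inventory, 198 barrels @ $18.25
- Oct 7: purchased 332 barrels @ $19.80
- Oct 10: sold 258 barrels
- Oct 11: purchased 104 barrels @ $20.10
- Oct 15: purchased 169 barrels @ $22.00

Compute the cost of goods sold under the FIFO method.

Oct 10, 258 sold [FIFO — oldest first]: 198 @ $18.25 + 60 @ $19.80 = $4,801.50
Ending inventory: 272 @ $19.80 + 104 @ $20.10 + 169 @ $22.00 = $11,194.00

COGS = $4,801.50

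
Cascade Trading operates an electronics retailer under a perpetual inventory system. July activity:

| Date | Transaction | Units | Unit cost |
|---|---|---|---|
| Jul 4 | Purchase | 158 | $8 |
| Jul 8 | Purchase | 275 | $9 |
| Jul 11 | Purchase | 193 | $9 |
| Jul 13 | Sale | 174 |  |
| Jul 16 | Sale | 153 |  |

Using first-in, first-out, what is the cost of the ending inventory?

Jul 13, 174 sold [FIFO — oldest first]: 158 @ $8 + 16 @ $9 = $1,408
Jul 16, 153 sold [FIFO — oldest first]: 153 @ $9 = $1,377
Total COGS = $1,408 + $1,377 = $2,785
Ending inventory: 106 @ $9 + 193 @ $9 = $2,691
Check: goods available $5,476 = COGS $2,785 + ending $2,691

Ending inventory = $2,691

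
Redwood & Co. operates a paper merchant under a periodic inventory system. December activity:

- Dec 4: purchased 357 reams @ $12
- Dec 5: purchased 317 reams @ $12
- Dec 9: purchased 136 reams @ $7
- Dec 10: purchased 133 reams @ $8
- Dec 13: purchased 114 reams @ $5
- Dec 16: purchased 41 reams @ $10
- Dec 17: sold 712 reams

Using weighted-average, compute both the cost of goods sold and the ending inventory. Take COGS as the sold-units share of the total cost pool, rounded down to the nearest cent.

Dec 17, sell 712: 712/1098 × $11,084.00 → $7,187.43
Ending inventory (cost pool remaining) = $3,896.57
Check: goods available $11,084.00 = COGS $7,187.43 + ending $3,896.57

COGS = $7,187.43; ending inventory = $3,896.57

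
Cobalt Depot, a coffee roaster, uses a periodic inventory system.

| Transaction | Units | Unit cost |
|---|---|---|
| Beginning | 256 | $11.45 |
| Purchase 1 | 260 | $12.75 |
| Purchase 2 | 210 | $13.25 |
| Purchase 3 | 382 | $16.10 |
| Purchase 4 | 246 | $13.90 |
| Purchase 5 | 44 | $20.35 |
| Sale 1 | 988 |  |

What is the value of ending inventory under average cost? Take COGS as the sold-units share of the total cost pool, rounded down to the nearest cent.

Sale 1, sell 988: 988/1398 × $19,493.70 → $13,776.66
Ending inventory (cost pool remaining) = $5,717.04
Check: goods available $19,493.70 = COGS $13,776.66 + ending $5,717.04

Ending inventory = $5,717.04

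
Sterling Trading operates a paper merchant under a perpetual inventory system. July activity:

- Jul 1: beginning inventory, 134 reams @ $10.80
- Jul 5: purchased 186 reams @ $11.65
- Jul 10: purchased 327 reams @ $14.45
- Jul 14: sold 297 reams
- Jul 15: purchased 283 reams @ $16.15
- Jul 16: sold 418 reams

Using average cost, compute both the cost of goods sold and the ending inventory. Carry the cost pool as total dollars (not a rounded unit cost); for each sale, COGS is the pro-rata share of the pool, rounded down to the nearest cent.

COGS = $9,825.09; ending inventory = $3,084.61

After Jul 1: 134 on hand, pool $1,447.20 (≈ $10.8000 each)
After Jul 5: 320 on hand, pool $3,614.10 (≈ $11.2941 each)
After Jul 10: 647 on hand, pool $8,339.25 (≈ $12.8891 each)
Jul 14, sell 297: 297/647 × $8,339.25 → $3,828.06
After Jul 15: 633 on hand, pool $9,081.64 (≈ $14.3470 each)
Jul 16, sell 418: 418/633 × $9,081.64 → $5,997.03
Total COGS = $3,828.06 + $5,997.03 = $9,825.09
Ending inventory (cost pool remaining) = $3,084.61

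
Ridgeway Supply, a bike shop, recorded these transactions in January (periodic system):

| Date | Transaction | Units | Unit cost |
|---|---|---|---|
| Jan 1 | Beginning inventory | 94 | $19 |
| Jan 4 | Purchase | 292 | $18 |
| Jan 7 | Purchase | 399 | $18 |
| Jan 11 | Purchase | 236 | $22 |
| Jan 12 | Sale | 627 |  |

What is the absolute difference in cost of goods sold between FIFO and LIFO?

$850

FIFO COGS: 94 @ $19 + 292 @ $18 + 241 @ $18 = $11,380
LIFO COGS: 236 @ $22 + 391 @ $18 = $12,230
Difference = |$11,380 − $12,230| = $850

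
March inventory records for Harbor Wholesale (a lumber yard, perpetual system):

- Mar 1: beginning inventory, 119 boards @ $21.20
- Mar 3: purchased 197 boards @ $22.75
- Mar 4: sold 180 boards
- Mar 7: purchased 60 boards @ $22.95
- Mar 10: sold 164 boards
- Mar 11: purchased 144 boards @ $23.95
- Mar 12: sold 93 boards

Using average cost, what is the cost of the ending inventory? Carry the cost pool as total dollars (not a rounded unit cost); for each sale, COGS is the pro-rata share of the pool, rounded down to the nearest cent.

After Mar 1: 119 on hand, pool $2,522.80 (≈ $21.2000 each)
After Mar 3: 316 on hand, pool $7,004.55 (≈ $22.1663 each)
Mar 4, sell 180: 180/316 × $7,004.55 → $3,989.93
After Mar 7: 196 on hand, pool $4,391.62 (≈ $22.4062 each)
Mar 10, sell 164: 164/196 × $4,391.62 → $3,674.62
After Mar 11: 176 on hand, pool $4,165.80 (≈ $23.6693 each)
Mar 12, sell 93: 93/176 × $4,165.80 → $2,201.24
Total COGS = $3,989.93 + $3,674.62 + $2,201.24 = $9,865.79
Ending inventory (cost pool remaining) = $1,964.56
Check: goods available $11,830.35 = COGS $9,865.79 + ending $1,964.56

Ending inventory = $1,964.56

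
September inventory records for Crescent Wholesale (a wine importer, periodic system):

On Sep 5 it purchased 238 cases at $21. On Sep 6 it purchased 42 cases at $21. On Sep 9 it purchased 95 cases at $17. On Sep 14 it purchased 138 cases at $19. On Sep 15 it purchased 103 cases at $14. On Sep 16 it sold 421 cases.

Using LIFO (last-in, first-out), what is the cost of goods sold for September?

Sep 16, 421 sold [LIFO — newest first]: 103 @ $14 + 138 @ $19 + 95 @ $17 + 42 @ $21 + 43 @ $21 = $7,464
Ending inventory: 195 @ $21 = $4,095
Check: goods available $11,559 = COGS $7,464 + ending $4,095

COGS = $7,464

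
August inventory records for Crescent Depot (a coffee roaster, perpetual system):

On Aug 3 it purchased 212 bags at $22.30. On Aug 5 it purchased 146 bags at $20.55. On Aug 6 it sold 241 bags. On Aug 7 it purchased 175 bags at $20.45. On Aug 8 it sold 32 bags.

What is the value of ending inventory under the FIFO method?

Aug 6, 241 sold [FIFO — oldest first]: 212 @ $22.30 + 29 @ $20.55 = $5,323.55
Aug 8, 32 sold [FIFO — oldest first]: 32 @ $20.55 = $657.60
Total COGS = $5,323.55 + $657.60 = $5,981.15
Ending inventory: 85 @ $20.55 + 175 @ $20.45 = $5,325.50

Ending inventory = $5,325.50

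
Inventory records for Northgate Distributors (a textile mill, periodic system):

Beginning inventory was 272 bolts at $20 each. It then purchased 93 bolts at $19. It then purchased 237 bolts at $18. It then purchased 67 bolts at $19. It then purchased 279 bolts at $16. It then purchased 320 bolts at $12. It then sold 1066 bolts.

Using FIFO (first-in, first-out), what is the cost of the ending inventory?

Ending inventory = $2,424

Sale 1 (1066) [FIFO — oldest first]: 272 @ $20 + 93 @ $19 + 237 @ $18 + 67 @ $19 + 279 @ $16 + 118 @ $12 = $18,626
Ending inventory: 202 @ $12 = $2,424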